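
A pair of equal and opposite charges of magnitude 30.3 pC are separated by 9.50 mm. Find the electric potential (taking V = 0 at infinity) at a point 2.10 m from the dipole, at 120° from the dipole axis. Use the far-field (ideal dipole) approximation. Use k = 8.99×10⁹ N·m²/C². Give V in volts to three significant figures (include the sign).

V ≈ -2.93×10⁻⁴ V

Dipole moment p = qd = (3.03×10⁻¹¹ C)(0.00950 m) = 2.879×10⁻¹³ C·m.
The dipole potential is V = kp cosθ / r².
V = (8.99×10⁹)(2.879×10⁻¹³)·cos120° / (2.10)² = -2.934×10⁻⁴ V.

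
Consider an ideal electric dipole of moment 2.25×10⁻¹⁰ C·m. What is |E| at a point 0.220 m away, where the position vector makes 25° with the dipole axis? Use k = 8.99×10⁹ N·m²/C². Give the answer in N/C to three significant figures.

E ≈ 354 N/C

At angle θ the dipole field magnitude is E = (kp/r³)·√(1 + 3cos²θ).
kp/r³ = (8.99×10⁹)(2.25×10⁻¹⁰) / (0.220)³ = 190.0 N/C.
√(1 + 3cos²25°) = √(1 + 3·0.8214) = √3.4642 ≈ 1.8612.
E ≈ 190.0 × 1.861 = 353.6 N/C.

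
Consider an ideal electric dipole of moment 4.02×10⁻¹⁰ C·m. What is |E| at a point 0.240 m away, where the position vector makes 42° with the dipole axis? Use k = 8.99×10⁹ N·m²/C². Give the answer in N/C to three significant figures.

E ≈ 426 N/C

At angle θ the dipole field magnitude is E = (kp/r³)·√(1 + 3cos²θ).
kp/r³ = (8.99×10⁹)(4.02×10⁻¹⁰) / (0.240)³ = 261.4 N/C.
√(1 + 3cos²42°) = √(1 + 3·0.5523) = √2.6568 ≈ 1.6300.
E ≈ 261.4 × 1.630 = 426.1 N/C.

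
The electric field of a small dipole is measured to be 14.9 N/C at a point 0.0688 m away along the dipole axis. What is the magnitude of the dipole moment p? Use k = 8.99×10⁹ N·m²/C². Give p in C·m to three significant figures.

On axis E = 2kp/r³, so p = Er³/(2k).
p = (14.9)·(0.0688)³ / (2·8.99×10⁹) = 2.699×10⁻¹³ C·m.

p ≈ 2.70×10⁻¹³ C·m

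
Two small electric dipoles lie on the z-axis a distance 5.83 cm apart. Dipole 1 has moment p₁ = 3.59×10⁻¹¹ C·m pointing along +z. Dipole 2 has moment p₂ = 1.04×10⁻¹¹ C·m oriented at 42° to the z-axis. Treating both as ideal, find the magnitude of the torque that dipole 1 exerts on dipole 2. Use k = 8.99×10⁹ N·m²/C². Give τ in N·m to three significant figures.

τ ≈ 2.27×10⁻⁸ N·m

The second dipole sits on the axis of the first, so the field there is axial: E₁ = 2kp₁/r³ along +z.
E₁ = 2(8.99×10⁹)(3.59×10⁻¹¹)/(0.0583)³ = 3257 N/C.
Torque on the second dipole: τ = p₂ E₁ sinθ.
τ = (1.04×10⁻¹¹)(3257)·sin42° = 2.267×10⁻⁸ N·m.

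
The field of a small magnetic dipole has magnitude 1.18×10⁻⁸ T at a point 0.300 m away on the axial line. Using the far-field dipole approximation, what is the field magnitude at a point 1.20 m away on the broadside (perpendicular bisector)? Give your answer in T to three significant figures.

Dipole fields scale as 1/r³ in the far field.
The axial field is twice the equatorial field at the same r, so the geometry factor is 1/2.
B₂ = B₁ · (1/2) · (r₁/r₂)³ = 1.18×10⁻⁸ · 0.5 · (0.300/1.20)³.
(r₁/r₂)³ = (0.25)³ = 0.01562.
B₂ ≈ 9.219×10⁻¹¹ T.

B ≈ 9.22×10⁻¹¹ T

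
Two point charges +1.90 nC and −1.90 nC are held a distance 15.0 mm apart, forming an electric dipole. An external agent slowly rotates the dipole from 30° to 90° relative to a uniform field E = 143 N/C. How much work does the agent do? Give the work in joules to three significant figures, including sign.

Dipole moment p = qd = (1.90×10⁻⁹ C)(0.0150 m) = 2.85×10⁻¹¹ C·m.
W_ext = ΔU = U(θ₂) − U(θ₁) = −pE cosθ₂ − (−pE cosθ₁) = pE(cosθ₁ − cosθ₂).
W = (2.85×10⁻¹¹)(143)·(cos30° − cos90°) = (4.076×10⁻⁹)·(+0.8660) = 3.529×10⁻⁹ J.

W ≈ 3.53×10⁻⁹ J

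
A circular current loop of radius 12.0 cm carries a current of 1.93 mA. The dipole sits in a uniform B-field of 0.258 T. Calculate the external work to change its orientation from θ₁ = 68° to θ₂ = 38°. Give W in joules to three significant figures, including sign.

W ≈ -9.31×10⁻⁶ J

Magnetic moment m = IA = Iπa² = (0.00193)·π·(0.120)² = 8.731×10⁻⁵ A·m².
W_ext = ΔU = −mB cosθ₂ + mB cosθ₁ = mB(cosθ₁ − cosθ₂).
W = (8.731×10⁻⁵)(0.258)·(cos68° − cos38°) = (2.253×10⁻⁵)·(-0.4134) = -9.312×10⁻⁶ J.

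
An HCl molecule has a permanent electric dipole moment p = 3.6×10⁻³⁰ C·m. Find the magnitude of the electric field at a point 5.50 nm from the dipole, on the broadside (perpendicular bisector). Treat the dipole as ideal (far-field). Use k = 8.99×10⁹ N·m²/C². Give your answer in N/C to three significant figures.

E ≈ 1.95×10⁵ N/C

In the equatorial plane E = kp/r³.
E = (8.99×10⁹)(3.60×10⁻³⁰) / (5.50×10⁻⁹)³ = 1.945×10⁵ N/C.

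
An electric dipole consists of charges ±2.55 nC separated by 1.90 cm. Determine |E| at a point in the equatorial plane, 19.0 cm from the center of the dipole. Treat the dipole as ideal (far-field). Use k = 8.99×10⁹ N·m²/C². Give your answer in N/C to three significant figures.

E ≈ 63.5 N/C

Dipole moment p = qd = (2.55×10⁻⁹ C)(0.0190 m) = 4.845×10⁻¹¹ C·m.
In the equatorial plane E = kp/r³.
E = (8.99×10⁹)(4.845×10⁻¹¹) / (0.190)³ = 63.50 N/C.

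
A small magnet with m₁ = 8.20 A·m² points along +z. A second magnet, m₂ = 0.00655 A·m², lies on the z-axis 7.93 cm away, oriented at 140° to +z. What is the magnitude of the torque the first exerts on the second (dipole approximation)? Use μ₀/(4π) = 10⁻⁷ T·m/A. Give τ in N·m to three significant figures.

Dipole B is on the axis of dipole A, so B₁ there is axial: B₁ = (μ₀/4π)·2m₁/r³ along +z.
B₁ = 2(10⁻⁷)(8.20)/(0.0793)³ = 0.003289 T.
τ = m₂ B₁ sinθ.
τ = (0.00655)(0.003289)·sin140° = 1.385×10⁻⁵ N·m.

τ ≈ 1.38×10⁻⁵ N·m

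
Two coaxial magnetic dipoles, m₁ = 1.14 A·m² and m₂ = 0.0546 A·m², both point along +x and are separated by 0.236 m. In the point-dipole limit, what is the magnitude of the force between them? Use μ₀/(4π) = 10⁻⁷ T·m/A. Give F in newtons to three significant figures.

On-axis B of dipole 1: B = (μ₀/4π)·2m₁/r³. Force on dipole 2: F = m₂·dB/dr.
dB/dr = −(μ₀/4π)·6m₁/r⁴, so |F| = (μ₀/4π)·6m₁m₂/r⁴.
F = 6(10⁻⁷)(1.14)(0.0546)/(0.236)⁴ = 1.204×10⁻⁵ N.

F ≈ 1.20×10⁻⁵ N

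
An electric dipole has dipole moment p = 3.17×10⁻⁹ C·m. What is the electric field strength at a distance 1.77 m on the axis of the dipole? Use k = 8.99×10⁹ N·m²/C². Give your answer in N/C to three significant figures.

E ≈ 10.3 N/C

On the dipole axis E = 2kp/r³.
E = 2·(8.99×10⁹)(3.17×10⁻⁹) / (1.77)³ = 10.28 N/C.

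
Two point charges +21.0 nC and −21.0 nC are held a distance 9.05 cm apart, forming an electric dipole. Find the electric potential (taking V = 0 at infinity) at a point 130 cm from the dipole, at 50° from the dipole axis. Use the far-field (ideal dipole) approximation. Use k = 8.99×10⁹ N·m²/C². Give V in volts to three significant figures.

Dipole moment p = qd = (2.10×10⁻⁸ C)(0.0905 m) = 1.901×10⁻⁹ C·m.
The dipole potential is V = kp cosθ / r².
V = (8.99×10⁹)(1.901×10⁻⁹)·cos50° / (1.30)² = 6.500 V.

V ≈ 6.50 V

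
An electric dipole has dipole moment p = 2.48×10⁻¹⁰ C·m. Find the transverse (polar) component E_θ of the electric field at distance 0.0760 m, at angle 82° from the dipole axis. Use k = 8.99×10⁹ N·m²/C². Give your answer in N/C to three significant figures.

For a dipole, E_θ = (kp sinθ)/r³.
kp/r³ = (8.99×10⁹)(2.48×10⁻¹⁰)/(0.0760)³ = 5079 N/C.
E_θ = 5079·sin82° = 5029 N/C.

E_θ ≈ 5030 N/C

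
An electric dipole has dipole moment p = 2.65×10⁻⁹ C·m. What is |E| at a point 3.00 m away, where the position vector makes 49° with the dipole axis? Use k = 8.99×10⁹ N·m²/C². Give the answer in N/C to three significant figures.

At angle θ the dipole field magnitude is E = (kp/r³)·√(1 + 3cos²θ).
kp/r³ = (8.99×10⁹)(2.65×10⁻⁹) / (3.00)³ = 0.8824 N/C.
√(1 + 3cos²49°) = √(1 + 3·0.4304) = √2.2912 ≈ 1.5137.
E ≈ 0.8824 × 1.514 = 1.336 N/C.

E ≈ 1.34 N/C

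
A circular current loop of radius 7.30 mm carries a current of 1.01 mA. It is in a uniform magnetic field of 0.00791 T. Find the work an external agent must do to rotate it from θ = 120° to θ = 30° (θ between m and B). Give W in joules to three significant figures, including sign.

Magnetic moment m = IA = Iπa² = (0.00101)·π·(0.00730)² = 1.691×10⁻⁷ A·m².
W_ext = ΔU = −mB cosθ₂ + mB cosθ₁ = mB(cosθ₁ − cosθ₂).
W = (1.691×10⁻⁷)(0.00791)·(cos120° − cos30°) = (1.338×10⁻⁹)·(-1.3660) = -1.827×10⁻⁹ J.

W ≈ -1.83×10⁻⁹ J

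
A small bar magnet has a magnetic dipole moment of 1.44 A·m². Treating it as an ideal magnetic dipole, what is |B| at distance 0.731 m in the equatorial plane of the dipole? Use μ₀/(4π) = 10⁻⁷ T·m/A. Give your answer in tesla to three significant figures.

B ≈ 3.69×10⁻⁷ T

In the equatorial plane B = (μ₀/4π)·m/r³ (half the axial value).
B = (10⁻⁷)·(1.44) / (0.731)³ = 3.686×10⁻⁷ T.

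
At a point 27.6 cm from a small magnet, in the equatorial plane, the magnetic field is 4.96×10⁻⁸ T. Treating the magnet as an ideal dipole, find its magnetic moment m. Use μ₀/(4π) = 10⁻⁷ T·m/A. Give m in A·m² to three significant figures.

m ≈ 0.0104 A·m²

In the equatorial plane B = (μ₀/4π)·m/r³, so m = Br³·4π/(μ₀).
m = (4.96×10⁻⁸)·(0.276)³ / (10⁻⁷) = 0.01043 A·m².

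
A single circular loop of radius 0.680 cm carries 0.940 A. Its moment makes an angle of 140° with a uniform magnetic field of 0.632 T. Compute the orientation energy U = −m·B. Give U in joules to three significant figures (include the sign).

U ≈ 6.61×10⁻⁵ J

Magnetic moment m = IA = Iπa² = (0.940)·π·(0.00680)² = 1.366×10⁻⁴ A·m².
U = −m·B = −mB cosθ.
U = −(1.366×10⁻⁴)(0.632)·cos140° = 6.613×10⁻⁵ J.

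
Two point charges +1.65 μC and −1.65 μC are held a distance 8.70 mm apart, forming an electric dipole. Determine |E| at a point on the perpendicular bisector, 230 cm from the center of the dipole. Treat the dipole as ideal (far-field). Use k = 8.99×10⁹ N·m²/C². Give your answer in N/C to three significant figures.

E ≈ 10.6 N/C

Dipole moment p = qd = (1.65×10⁻⁶ C)(0.00870 m) = 1.436×10⁻⁸ C·m.
On the perpendicular bisector E = kp/r³ (half the axial value at the same distance).
E = (8.99×10⁹)(1.436×10⁻⁸) / (2.30)³ = 10.61 N/C.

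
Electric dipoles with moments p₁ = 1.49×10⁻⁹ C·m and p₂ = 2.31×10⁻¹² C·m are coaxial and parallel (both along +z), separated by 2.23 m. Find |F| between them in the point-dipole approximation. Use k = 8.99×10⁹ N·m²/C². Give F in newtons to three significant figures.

On-axis field of dipole 1 at distance r: E = 2kp₁/r³. Force on dipole 2 is F = p₂·dE/dr (gradient along axis).
dE/dr = −6kp₁/r⁴, so |F| = 6kp₁p₂/r⁴ (attractive for aligned moments).
F = 6(8.99×10⁹)(1.49×10⁻⁹)(2.31×10⁻¹²)/(2.23)⁴ = 7.507×10⁻¹² N.

F ≈ 7.51×10⁻¹² N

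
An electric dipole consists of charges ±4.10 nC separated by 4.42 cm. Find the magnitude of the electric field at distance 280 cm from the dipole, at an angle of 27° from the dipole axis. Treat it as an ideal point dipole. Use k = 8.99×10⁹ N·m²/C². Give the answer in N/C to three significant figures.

Dipole moment p = qd = (4.10×10⁻⁹ C)(0.0442 m) = 1.812×10⁻¹⁰ C·m.
At angle θ the dipole field magnitude is E = (kp/r³)·√(1 + 3cos²θ).
kp/r³ = (8.99×10⁹)(1.812×10⁻¹⁰) / (2.80)³ = 0.07421 N/C.
√(1 + 3cos²27°) = √(1 + 3·0.7939) = √3.3817 ≈ 1.8389.
E ≈ 0.07421 × 1.839 = 0.1365 N/C.

E ≈ 0.136 N/C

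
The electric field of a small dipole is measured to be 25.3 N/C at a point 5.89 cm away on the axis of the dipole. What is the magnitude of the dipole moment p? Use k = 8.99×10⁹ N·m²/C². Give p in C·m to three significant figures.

On axis E = 2kp/r³, so p = Er³/(2k).
p = (25.3)·(0.0589)³ / (2·8.99×10⁹) = 2.875×10⁻¹³ C·m.

p ≈ 2.88×10⁻¹³ C·m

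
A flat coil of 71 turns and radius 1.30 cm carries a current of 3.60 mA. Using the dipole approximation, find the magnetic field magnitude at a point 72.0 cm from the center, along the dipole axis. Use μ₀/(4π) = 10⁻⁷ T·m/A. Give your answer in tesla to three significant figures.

B ≈ 7.27×10⁻¹¹ T

m = NIA = NIπa² = 71·(0.00360)·π·(0.0130)² = 1.357×10⁻⁴ A·m².
On axis B = (μ₀/4π)·2m/r³.
B = 2·(10⁻⁷)·(1.357×10⁻⁴) / (0.720)³ = 7.271×10⁻¹¹ T.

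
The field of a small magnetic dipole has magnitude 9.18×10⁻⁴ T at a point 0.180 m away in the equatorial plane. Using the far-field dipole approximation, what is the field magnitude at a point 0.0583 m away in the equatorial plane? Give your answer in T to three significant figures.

B ≈ 0.0270 T

Dipole fields scale as 1/r³ in the far field; the geometry is the same at both points.
B₂ = B₁ · (r₁/r₂)³ = 9.18×10⁻⁴ · (0.180/0.0583)³.
(r₁/r₂)³ = (3.087)³ = 29.43.
B₂ ≈ 0.02702 T.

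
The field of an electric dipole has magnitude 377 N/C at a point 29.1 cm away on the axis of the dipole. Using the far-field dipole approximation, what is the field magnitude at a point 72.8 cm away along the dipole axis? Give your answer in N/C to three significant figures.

Dipole fields scale as 1/r³ in the far field; the geometry is the same at both points.
E₂ = E₁ · (r₁/r₂)³ = 377 · (29.1/72.8)³.
(r₁/r₂)³ = (0.3997)³ = 0.06387.
E₂ ≈ 24.08 N/C.

E ≈ 24.1 N/C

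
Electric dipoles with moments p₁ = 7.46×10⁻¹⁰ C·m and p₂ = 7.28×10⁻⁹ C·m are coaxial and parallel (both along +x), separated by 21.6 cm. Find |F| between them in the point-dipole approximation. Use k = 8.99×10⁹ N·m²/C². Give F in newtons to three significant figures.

F ≈ 1.35×10⁻⁴ N

On-axis field of dipole 1 at distance r: E = 2kp₁/r³. Force on dipole 2 is F = p₂·dE/dr (gradient along axis).
dE/dr = −6kp₁/r⁴, so |F| = 6kp₁p₂/r⁴ (attractive for aligned moments).
F = 6(8.99×10⁹)(7.46×10⁻¹⁰)(7.28×10⁻⁹)/(0.216)⁴ = 1.346×10⁻⁴ N.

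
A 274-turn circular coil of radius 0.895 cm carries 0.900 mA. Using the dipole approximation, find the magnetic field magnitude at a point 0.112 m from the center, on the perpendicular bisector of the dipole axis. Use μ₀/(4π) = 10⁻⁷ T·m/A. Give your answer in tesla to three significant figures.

B ≈ 4.42×10⁻⁹ T

m = NIA = NIπa² = 274·(9.00×10⁻⁴)·π·(0.00895)² = 6.206×10⁻⁵ A·m².
In the equatorial plane B = (μ₀/4π)·m/r³ (half the axial value).
B = (10⁻⁷)·(6.206×10⁻⁵) / (0.112)³ = 4.417×10⁻⁹ T.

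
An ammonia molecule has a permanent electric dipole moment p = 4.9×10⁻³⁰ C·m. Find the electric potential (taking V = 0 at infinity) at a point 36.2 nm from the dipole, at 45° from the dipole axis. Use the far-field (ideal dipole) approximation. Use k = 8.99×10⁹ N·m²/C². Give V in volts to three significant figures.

V ≈ 2.38×10⁻⁵ V

The dipole potential is V = kp cosθ / r².
V = (8.99×10⁹)(4.90×10⁻³⁰)·cos45° / (3.62×10⁻⁸)² = 2.377×10⁻⁵ V.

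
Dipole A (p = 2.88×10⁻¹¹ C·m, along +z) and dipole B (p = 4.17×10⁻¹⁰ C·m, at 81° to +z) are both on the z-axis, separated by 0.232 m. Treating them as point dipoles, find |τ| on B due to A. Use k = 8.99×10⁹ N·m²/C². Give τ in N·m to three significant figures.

τ ≈ 1.71×10⁻⁸ N·m

The second dipole sits on the axis of the first, so the field there is axial: E₁ = 2kp₁/r³ along +z.
E₁ = 2(8.99×10⁹)(2.88×10⁻¹¹)/(0.232)³ = 41.47 N/C.
Torque on the second dipole: τ = p₂ E₁ sinθ.
τ = (4.17×10⁻¹⁰)(41.47)·sin81° = 1.708×10⁻⁸ N·m.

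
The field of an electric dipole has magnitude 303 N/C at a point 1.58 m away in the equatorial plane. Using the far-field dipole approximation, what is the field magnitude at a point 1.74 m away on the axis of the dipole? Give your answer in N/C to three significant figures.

E ≈ 454 N/C

Dipole fields scale as 1/r³ in the far field.
The axial field is twice the equatorial field at the same r, so the geometry factor is 2/1.
E₂ = E₁ · (2/1) · (r₁/r₂)³ = 303 · 2 · (1.58/1.74)³.
(r₁/r₂)³ = (0.908)³ = 0.7487.
E₂ ≈ 453.7 N/C.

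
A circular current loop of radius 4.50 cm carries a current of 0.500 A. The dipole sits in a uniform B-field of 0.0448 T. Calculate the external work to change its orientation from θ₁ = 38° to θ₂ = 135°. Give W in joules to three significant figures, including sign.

Magnetic moment m = IA = Iπa² = (0.500)·π·(0.0450)² = 0.003181 A·m².
W_ext = ΔU = −mB cosθ₂ + mB cosθ₁ = mB(cosθ₁ − cosθ₂).
W = (0.003181)(0.0448)·(cos38° − cos135°) = (1.425×10⁻⁴)·(+1.4951) = 2.131×10⁻⁴ J.

W ≈ 2.13×10⁻⁴ J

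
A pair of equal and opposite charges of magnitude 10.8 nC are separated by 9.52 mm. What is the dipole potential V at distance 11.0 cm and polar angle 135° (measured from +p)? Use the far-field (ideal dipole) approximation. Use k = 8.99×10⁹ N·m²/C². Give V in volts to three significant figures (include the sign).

Dipole moment p = qd = (1.08×10⁻⁸ C)(0.00952 m) = 1.028×10⁻¹⁰ C·m.
The dipole potential is V = kp cosθ / r².
V = (8.99×10⁹)(1.028×10⁻¹⁰)·cos135° / (0.110)² = -54.01 V.

V ≈ -54.0 V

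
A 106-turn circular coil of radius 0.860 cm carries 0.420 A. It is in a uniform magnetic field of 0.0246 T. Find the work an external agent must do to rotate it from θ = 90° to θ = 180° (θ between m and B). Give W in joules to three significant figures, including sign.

W ≈ 2.54×10⁻⁴ J

m = NIA = NIπa² = 106·(0.420)·π·(0.00860)² = 0.01034 A·m².
W_ext = ΔU = −mB cosθ₂ + mB cosθ₁ = mB(cosθ₁ − cosθ₂).
W = (0.01034)(0.0246)·(cos90° − cos180°) = (2.544×10⁻⁴)·(+1.0000) = 2.544×10⁻⁴ J.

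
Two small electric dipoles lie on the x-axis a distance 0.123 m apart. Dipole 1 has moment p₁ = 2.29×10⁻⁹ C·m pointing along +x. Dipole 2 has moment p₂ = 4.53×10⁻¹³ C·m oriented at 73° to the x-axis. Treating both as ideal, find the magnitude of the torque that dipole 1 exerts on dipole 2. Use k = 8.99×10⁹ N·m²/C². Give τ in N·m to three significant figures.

τ ≈ 9.59×10⁻⁹ N·m

The second dipole sits on the axis of the first, so the field there is axial: E₁ = 2kp₁/r³ along +x.
E₁ = 2(8.99×10⁹)(2.29×10⁻⁹)/(0.123)³ = 2.213×10⁴ N/C.
Torque on the second dipole: τ = p₂ E₁ sinθ.
τ = (4.53×10⁻¹³)(2.213×10⁴)·sin73° = 9.585×10⁻⁹ N·m.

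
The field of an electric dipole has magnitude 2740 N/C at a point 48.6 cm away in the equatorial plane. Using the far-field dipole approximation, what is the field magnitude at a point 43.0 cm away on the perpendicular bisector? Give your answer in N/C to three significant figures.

E ≈ 3960 N/C

Dipole fields scale as 1/r³ in the far field; the geometry is the same at both points.
E₂ = E₁ · (r₁/r₂)³ = 2740 · (48.6/43.0)³.
(r₁/r₂)³ = (1.13)³ = 1.444.
E₂ ≈ 3956 N/C.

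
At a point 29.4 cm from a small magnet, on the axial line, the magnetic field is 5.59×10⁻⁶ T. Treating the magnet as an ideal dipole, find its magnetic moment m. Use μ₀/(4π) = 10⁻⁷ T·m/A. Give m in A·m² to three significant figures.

On axis B = (μ₀/4π)·2m/r³, so m = Br³·4π/(μ₀·2).
m = (5.59×10⁻⁶)·(0.294)³ / (2·10⁻⁷) = 0.7103 A·m².

m ≈ 0.710 A·m²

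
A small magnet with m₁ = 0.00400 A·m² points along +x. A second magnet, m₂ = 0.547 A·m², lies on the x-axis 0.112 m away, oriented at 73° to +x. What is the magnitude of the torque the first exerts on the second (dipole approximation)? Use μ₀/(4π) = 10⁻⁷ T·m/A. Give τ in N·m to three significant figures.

Dipole B is on the axis of dipole A, so B₁ there is axial: B₁ = (μ₀/4π)·2m₁/r³ along +x.
B₁ = 2(10⁻⁷)(0.00400)/(0.112)³ = 5.694×10⁻⁷ T.
τ = m₂ B₁ sinθ.
τ = (0.547)(5.694×10⁻⁷)·sin73° = 2.979×10⁻⁷ N·m.

τ ≈ 2.98×10⁻⁷ N·m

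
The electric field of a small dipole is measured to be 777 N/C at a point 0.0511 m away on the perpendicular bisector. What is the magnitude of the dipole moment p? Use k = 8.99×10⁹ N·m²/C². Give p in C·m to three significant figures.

In the equatorial plane E = kp/r³, so p = Er³/(k).
p = (777)·(0.0511)³ / (8.99×10⁹) = 1.153×10⁻¹¹ C·m.

p ≈ 1.15×10⁻¹¹ C·m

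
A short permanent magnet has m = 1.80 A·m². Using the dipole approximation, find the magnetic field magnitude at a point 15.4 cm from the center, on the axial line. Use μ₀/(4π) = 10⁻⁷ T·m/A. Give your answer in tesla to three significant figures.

On axis B = (μ₀/4π)·2m/r³.
B = 2·(10⁻⁷)·(1.80) / (0.154)³ = 9.857×10⁻⁵ T.

B ≈ 9.86×10⁻⁵ T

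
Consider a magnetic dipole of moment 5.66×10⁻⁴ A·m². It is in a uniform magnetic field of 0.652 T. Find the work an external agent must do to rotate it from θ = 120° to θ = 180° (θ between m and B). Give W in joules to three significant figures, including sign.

W_ext = ΔU = −mB cosθ₂ + mB cosθ₁ = mB(cosθ₁ − cosθ₂).
W = (5.66×10⁻⁴)(0.652)·(cos120° − cos180°) = (3.690×10⁻⁴)·(+0.5000) = 1.845×10⁻⁴ J.

W ≈ 1.85×10⁻⁴ J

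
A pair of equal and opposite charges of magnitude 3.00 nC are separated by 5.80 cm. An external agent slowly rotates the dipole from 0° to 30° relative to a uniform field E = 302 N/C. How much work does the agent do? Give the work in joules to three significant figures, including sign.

Dipole moment p = qd = (3.00×10⁻⁹ C)(0.0580 m) = 1.74×10⁻¹⁰ C·m.
W_ext = ΔU = U(θ₂) − U(θ₁) = −pE cosθ₂ − (−pE cosθ₁) = pE(cosθ₁ − cosθ₂).
W = (1.74×10⁻¹⁰)(302)·(cos0° − cos30°) = (5.255×10⁻⁸)·(+0.1340) = 7.040×10⁻⁹ J.

W ≈ 7.04×10⁻⁹ J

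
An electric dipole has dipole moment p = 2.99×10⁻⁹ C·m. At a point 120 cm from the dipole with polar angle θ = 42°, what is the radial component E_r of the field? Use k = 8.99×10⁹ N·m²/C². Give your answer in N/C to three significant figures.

E_r ≈ 23.1 N/C

For a dipole, E_r = (2kp cosθ)/r³.
kp/r³ = (8.99×10⁹)(2.99×10⁻⁹)/(1.20)³ = 15.56 N/C.
E_r = 2·15.56·cos42° = 23.12 N/C.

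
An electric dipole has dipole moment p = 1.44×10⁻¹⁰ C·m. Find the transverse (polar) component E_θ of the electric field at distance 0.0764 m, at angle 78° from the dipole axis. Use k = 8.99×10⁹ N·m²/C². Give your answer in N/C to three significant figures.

E_θ ≈ 2840 N/C

For a dipole, E_θ = (kp sinθ)/r³.
kp/r³ = (8.99×10⁹)(1.44×10⁻¹⁰)/(0.0764)³ = 2903 N/C.
E_θ = 2903·sin78° = 2840 N/C.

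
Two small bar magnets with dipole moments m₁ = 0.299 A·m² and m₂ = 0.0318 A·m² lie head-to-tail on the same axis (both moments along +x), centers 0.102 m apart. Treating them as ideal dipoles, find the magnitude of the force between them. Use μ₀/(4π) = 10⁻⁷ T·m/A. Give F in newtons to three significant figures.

F ≈ 5.27×10⁻⁵ N

On-axis B of dipole 1: B = (μ₀/4π)·2m₁/r³. Force on dipole 2: F = m₂·dB/dr.
dB/dr = −(μ₀/4π)·6m₁/r⁴, so |F| = (μ₀/4π)·6m₁m₂/r⁴.
F = 6(10⁻⁷)(0.299)(0.0318)/(0.102)⁴ = 5.270×10⁻⁵ N.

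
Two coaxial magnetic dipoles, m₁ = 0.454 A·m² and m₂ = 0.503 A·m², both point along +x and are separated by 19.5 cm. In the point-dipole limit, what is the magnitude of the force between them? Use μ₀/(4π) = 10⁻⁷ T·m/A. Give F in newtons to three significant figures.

F ≈ 9.48×10⁻⁵ N

On-axis B of dipole 1: B = (μ₀/4π)·2m₁/r³. Force on dipole 2: F = m₂·dB/dr.
dB/dr = −(μ₀/4π)·6m₁/r⁴, so |F| = (μ₀/4π)·6m₁m₂/r⁴.
F = 6(10⁻⁷)(0.454)(0.503)/(0.195)⁴ = 9.476×10⁻⁵ N.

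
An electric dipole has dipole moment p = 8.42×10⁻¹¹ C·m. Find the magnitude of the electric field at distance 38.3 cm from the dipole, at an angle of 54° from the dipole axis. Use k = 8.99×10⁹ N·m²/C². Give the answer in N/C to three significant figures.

At angle θ the dipole field magnitude is E = (kp/r³)·√(1 + 3cos²θ).
kp/r³ = (8.99×10⁹)(8.42×10⁻¹¹) / (0.383)³ = 13.47 N/C.
√(1 + 3cos²54°) = √(1 + 3·0.3455) = √2.0365 ≈ 1.4271.
E ≈ 13.47 × 1.427 = 19.23 N/C.

E ≈ 19.2 N/C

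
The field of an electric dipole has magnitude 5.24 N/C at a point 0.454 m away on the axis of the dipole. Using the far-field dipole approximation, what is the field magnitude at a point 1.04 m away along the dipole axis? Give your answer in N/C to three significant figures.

E ≈ 0.436 N/C

Dipole fields scale as 1/r³ in the far field; the geometry is the same at both points.
E₂ = E₁ · (r₁/r₂)³ = 5.24 · (0.454/1.04)³.
(r₁/r₂)³ = (0.4365)³ = 0.08319.
E₂ ≈ 0.4359 N/C.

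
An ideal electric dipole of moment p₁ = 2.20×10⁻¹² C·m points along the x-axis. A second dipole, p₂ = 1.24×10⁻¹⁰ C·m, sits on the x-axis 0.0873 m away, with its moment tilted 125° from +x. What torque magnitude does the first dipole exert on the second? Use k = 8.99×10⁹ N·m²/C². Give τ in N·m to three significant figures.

τ ≈ 6.04×10⁻⁹ N·m

The second dipole sits on the axis of the first, so the field there is axial: E₁ = 2kp₁/r³ along +x.
E₁ = 2(8.99×10⁹)(2.20×10⁻¹²)/(0.0873)³ = 59.45 N/C.
Torque on the second dipole: τ = p₂ E₁ sinθ.
τ = (1.24×10⁻¹⁰)(59.45)·sin125° = 6.039×10⁻⁹ N·m.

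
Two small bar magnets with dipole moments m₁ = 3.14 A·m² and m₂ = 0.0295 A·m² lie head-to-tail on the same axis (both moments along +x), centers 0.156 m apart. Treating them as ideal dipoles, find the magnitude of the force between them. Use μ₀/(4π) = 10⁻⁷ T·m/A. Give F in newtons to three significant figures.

F ≈ 9.38×10⁻⁵ N

On-axis B of dipole 1: B = (μ₀/4π)·2m₁/r³. Force on dipole 2: F = m₂·dB/dr.
dB/dr = −(μ₀/4π)·6m₁/r⁴, so |F| = (μ₀/4π)·6m₁m₂/r⁴.
F = 6(10⁻⁷)(3.14)(0.0295)/(0.156)⁴ = 9.384×10⁻⁵ N.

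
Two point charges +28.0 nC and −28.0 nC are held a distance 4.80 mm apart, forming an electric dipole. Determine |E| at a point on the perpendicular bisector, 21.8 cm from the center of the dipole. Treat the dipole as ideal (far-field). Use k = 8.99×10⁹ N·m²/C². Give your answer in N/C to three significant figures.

E ≈ 117 N/C

Dipole moment p = qd = (2.80×10⁻⁸ C)(0.00480 m) = 1.344×10⁻¹⁰ C·m.
In the equatorial plane E = kp/r³.
E = (8.99×10⁹)(1.344×10⁻¹⁰) / (0.218)³ = 116.6 N/C.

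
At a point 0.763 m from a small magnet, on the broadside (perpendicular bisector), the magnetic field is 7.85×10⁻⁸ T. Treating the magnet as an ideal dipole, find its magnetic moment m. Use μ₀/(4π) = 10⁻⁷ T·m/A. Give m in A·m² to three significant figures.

m ≈ 0.349 A·m²

In the equatorial plane B = (μ₀/4π)·m/r³, so m = Br³·4π/(μ₀).
m = (7.85×10⁻⁸)·(0.763)³ / (10⁻⁷) = 0.3487 A·m².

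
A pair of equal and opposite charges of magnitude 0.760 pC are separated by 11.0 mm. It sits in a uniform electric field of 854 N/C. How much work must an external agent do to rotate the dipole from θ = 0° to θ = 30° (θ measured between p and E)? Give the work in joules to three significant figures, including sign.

Dipole moment p = qd = (7.60×10⁻¹³ C)(0.0110 m) = 8.36×10⁻¹⁵ C·m.
W_ext = ΔU = U(θ₂) − U(θ₁) = −pE cosθ₂ − (−pE cosθ₁) = pE(cosθ₁ − cosθ₂).
W = (8.36×10⁻¹⁵)(854)·(cos0° − cos30°) = (7.139×10⁻¹²)·(+0.1340) = 9.565×10⁻¹³ J.

W ≈ 9.57×10⁻¹³ J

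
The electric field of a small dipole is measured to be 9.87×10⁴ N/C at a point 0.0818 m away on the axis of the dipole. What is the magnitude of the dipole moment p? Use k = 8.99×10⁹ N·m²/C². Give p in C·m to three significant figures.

On axis E = 2kp/r³, so p = Er³/(2k).
p = (9.87×10⁴)·(0.0818)³ / (2·8.99×10⁹) = 3.005×10⁻⁹ C·m.

p ≈ 3.00×10⁻⁹ C·m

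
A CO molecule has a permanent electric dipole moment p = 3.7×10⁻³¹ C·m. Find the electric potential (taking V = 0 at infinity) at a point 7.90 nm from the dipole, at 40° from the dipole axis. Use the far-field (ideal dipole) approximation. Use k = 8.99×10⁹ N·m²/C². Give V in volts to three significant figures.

V ≈ 4.08×10⁻⁵ V

The dipole potential is V = kp cosθ / r².
V = (8.99×10⁹)(3.70×10⁻³¹)·cos40° / (7.90×10⁻⁹)² = 4.083×10⁻⁵ V.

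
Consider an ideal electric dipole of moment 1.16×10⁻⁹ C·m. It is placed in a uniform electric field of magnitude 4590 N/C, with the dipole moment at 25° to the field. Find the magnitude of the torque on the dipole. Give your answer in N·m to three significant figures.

Torque on an electric dipole: τ = pE sinθ.
τ = (1.16×10⁻⁹)(4590)·sin25° = 2.250×10⁻⁶ N·m.

τ ≈ 2.25×10⁻⁶ N·m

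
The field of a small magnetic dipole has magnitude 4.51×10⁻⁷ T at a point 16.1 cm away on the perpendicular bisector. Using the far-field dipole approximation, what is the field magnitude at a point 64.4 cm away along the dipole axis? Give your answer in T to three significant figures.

B ≈ 1.41×10⁻⁸ T

Dipole fields scale as 1/r³ in the far field.
The axial field is twice the equatorial field at the same r, so the geometry factor is 2/1.
B₂ = B₁ · (2/1) · (r₁/r₂)³ = 4.51×10⁻⁷ · 2 · (16.1/64.4)³.
(r₁/r₂)³ = (0.25)³ = 0.01562.
B₂ ≈ 1.409×10⁻⁸ T.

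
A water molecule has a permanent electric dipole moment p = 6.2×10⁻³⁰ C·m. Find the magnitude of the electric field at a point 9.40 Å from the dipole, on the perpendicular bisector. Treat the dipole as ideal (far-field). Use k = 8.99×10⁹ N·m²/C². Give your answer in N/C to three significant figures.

On the perpendicular bisector E = kp/r³ (half the axial value at the same distance).
E = (8.99×10⁹)(6.20×10⁻³⁰) / (9.40×10⁻¹⁰)³ = 6.711×10⁷ N/C.

E ≈ 6.71×10⁷ N/C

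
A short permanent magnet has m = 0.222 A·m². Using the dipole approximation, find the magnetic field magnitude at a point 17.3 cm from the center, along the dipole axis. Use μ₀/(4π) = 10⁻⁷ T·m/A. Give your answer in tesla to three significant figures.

On axis B = (μ₀/4π)·2m/r³.
B = 2·(10⁻⁷)·(0.222) / (0.173)³ = 8.575×10⁻⁶ T.

B ≈ 8.58×10⁻⁶ T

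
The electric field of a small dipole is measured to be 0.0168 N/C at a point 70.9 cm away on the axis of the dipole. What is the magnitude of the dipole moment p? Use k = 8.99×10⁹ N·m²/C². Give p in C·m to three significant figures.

On axis E = 2kp/r³, so p = Er³/(2k).
p = (0.0168)·(0.709)³ / (2·8.99×10⁹) = 3.330×10⁻¹³ C·m.

p ≈ 3.33×10⁻¹³ C·m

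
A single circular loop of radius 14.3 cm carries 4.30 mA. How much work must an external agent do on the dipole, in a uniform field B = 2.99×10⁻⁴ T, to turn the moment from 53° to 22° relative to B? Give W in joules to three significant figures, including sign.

Magnetic moment m = IA = Iπa² = (0.00430)·π·(0.143)² = 2.762×10⁻⁴ A·m².
W_ext = ΔU = −mB cosθ₂ + mB cosθ₁ = mB(cosθ₁ − cosθ₂).
W = (2.762×10⁻⁴)(2.99×10⁻⁴)·(cos53° − cos22°) = (8.258×10⁻⁸)·(-0.3254) = -2.687×10⁻⁸ J.

W ≈ -2.69×10⁻⁸ J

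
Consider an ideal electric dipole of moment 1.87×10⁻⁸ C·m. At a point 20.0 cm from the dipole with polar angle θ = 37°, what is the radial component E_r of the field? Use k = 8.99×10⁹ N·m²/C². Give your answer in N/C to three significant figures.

E_r ≈ 3.36×10⁴ N/C

For a dipole, E_r = (2kp cosθ)/r³.
kp/r³ = (8.99×10⁹)(1.87×10⁻⁸)/(0.200)³ = 2.101×10⁴ N/C.
E_r = 2·2.101×10⁴·cos37° = 3.357×10⁴ N/C.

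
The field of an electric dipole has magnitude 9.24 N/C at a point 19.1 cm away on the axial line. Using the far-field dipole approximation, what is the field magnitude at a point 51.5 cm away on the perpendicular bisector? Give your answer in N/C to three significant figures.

Dipole fields scale as 1/r³ in the far field.
The axial field is twice the equatorial field at the same r, so the geometry factor is 1/2.
E₂ = E₁ · (1/2) · (r₁/r₂)³ = 9.24 · 0.5 · (19.1/51.5)³.
(r₁/r₂)³ = (0.3709)³ = 0.05101.
E₂ ≈ 0.2357 N/C.

E ≈ 0.236 N/C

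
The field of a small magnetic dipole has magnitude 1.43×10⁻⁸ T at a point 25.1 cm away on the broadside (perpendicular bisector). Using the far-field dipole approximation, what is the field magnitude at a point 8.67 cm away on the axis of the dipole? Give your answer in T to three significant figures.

B ≈ 6.94×10⁻⁷ T

Dipole fields scale as 1/r³ in the far field.
The axial field is twice the equatorial field at the same r, so the geometry factor is 2/1.
B₂ = B₁ · (2/1) · (r₁/r₂)³ = 1.43×10⁻⁸ · 2 · (25.1/8.67)³.
(r₁/r₂)³ = (2.895)³ = 24.26.
B₂ ≈ 6.940×10⁻⁷ T.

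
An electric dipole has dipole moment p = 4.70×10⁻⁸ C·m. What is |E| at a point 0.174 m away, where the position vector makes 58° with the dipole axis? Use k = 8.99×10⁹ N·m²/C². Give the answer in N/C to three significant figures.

E ≈ 1.09×10⁵ N/C

At angle θ the dipole field magnitude is E = (kp/r³)·√(1 + 3cos²θ).
kp/r³ = (8.99×10⁹)(4.70×10⁻⁸) / (0.174)³ = 8.021×10⁴ N/C.
√(1 + 3cos²58°) = √(1 + 3·0.2808) = √1.8424 ≈ 1.3574.
E ≈ 8.021×10⁴ × 1.357 = 1.089×10⁵ N/C.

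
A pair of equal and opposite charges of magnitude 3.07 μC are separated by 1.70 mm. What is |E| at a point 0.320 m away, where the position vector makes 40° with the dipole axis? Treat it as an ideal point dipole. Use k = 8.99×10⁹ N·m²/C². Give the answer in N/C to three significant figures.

Dipole moment p = qd = (3.07×10⁻⁶ C)(0.00170 m) = 5.219×10⁻⁹ C·m.
At angle θ the dipole field magnitude is E = (kp/r³)·√(1 + 3cos²θ).
kp/r³ = (8.99×10⁹)(5.219×10⁻⁹) / (0.320)³ = 1432 N/C.
√(1 + 3cos²40°) = √(1 + 3·0.5868) = √2.7605 ≈ 1.6615.
E ≈ 1432 × 1.661 = 2379 N/C.

E ≈ 2380 N/C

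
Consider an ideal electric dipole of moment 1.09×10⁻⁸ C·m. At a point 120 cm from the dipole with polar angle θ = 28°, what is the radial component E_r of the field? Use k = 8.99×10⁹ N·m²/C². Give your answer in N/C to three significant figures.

E_r ≈ 100 N/C

For a dipole, E_r = (2kp cosθ)/r³.
kp/r³ = (8.99×10⁹)(1.09×10⁻⁸)/(1.20)³ = 56.71 N/C.
E_r = 2·56.71·cos28° = 100.1 N/C.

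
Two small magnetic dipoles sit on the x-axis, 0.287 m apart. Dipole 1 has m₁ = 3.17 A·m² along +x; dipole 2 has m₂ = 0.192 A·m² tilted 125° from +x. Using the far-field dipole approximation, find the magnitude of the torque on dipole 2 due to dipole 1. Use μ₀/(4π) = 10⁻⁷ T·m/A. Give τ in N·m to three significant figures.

Dipole B is on the axis of dipole A, so B₁ there is axial: B₁ = (μ₀/4π)·2m₁/r³ along +x.
B₁ = 2(10⁻⁷)(3.17)/(0.287)³ = 2.682×10⁻⁵ T.
τ = m₂ B₁ sinθ.
τ = (0.192)(2.682×10⁻⁵)·sin125° = 4.218×10⁻⁶ N·m.

τ ≈ 4.22×10⁻⁶ N·m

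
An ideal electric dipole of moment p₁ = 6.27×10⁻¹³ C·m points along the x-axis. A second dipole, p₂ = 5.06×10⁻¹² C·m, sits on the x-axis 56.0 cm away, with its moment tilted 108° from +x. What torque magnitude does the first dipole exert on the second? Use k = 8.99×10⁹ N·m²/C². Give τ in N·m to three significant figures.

τ ≈ 3.09×10⁻¹³ N·m

The second dipole sits on the axis of the first, so the field there is axial: E₁ = 2kp₁/r³ along +x.
E₁ = 2(8.99×10⁹)(6.27×10⁻¹³)/(0.560)³ = 0.06419 N/C.
Torque on the second dipole: τ = p₂ E₁ sinθ.
τ = (5.06×10⁻¹²)(0.06419)·sin108° = 3.089×10⁻¹³ N·m.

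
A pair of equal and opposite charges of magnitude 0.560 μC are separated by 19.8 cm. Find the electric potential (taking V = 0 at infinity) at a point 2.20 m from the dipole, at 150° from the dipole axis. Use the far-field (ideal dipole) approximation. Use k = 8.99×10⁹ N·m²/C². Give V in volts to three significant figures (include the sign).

V ≈ -178 V

Dipole moment p = qd = (5.60×10⁻⁷ C)(0.198 m) = 1.109×10⁻⁷ C·m.
The dipole potential is V = kp cosθ / r².
V = (8.99×10⁹)(1.109×10⁻⁷)·cos150° / (2.20)² = -178.4 V.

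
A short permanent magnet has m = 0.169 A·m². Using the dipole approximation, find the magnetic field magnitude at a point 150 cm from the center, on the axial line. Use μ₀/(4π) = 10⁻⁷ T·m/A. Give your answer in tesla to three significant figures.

B ≈ 1.00×10⁻⁸ T

On axis B = (μ₀/4π)·2m/r³.
B = 2·(10⁻⁷)·(0.169) / (1.50)³ = 1.001×10⁻⁸ T.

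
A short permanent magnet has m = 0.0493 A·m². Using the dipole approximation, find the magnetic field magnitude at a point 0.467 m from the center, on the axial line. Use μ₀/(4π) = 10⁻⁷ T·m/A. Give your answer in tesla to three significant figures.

B ≈ 9.68×10⁻⁸ T

On axis B = (μ₀/4π)·2m/r³.
B = 2·(10⁻⁷)·(0.0493) / (0.467)³ = 9.681×10⁻⁸ T.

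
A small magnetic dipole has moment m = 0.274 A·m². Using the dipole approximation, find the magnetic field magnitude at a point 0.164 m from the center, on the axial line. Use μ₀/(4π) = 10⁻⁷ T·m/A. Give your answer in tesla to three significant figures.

On axis B = (μ₀/4π)·2m/r³.
B = 2·(10⁻⁷)·(0.274) / (0.164)³ = 1.242×10⁻⁵ T.

B ≈ 1.24×10⁻⁵ T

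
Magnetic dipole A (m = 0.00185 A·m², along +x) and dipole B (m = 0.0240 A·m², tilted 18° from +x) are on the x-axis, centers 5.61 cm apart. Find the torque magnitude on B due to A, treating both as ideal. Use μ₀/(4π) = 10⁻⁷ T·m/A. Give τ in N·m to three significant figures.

τ ≈ 1.55×10⁻⁸ N·m

Dipole B is on the axis of dipole A, so B₁ there is axial: B₁ = (μ₀/4π)·2m₁/r³ along +x.
B₁ = 2(10⁻⁷)(0.00185)/(0.0561)³ = 2.096×10⁻⁶ T.
τ = m₂ B₁ sinθ.
τ = (0.0240)(2.096×10⁻⁶)·sin18° = 1.554×10⁻⁸ N·m.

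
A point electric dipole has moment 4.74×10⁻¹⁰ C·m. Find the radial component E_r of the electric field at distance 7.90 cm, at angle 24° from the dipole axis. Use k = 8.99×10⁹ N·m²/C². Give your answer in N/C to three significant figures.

For a dipole, E_r = (2kp cosθ)/r³.
kp/r³ = (8.99×10⁹)(4.74×10⁻¹⁰)/(0.0790)³ = 8643 N/C.
E_r = 2·8643·cos24° = 1.579×10⁴ N/C.

E_r ≈ 1.58×10⁴ N/C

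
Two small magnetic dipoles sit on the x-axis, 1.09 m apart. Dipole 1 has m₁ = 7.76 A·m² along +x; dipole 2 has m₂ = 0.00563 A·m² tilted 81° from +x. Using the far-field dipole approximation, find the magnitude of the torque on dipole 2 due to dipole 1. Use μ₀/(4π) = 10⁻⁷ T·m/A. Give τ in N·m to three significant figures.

τ ≈ 6.66×10⁻⁹ N·m

Dipole B is on the axis of dipole A, so B₁ there is axial: B₁ = (μ₀/4π)·2m₁/r³ along +x.
B₁ = 2(10⁻⁷)(7.76)/(1.09)³ = 1.198×10⁻⁶ T.
τ = m₂ B₁ sinθ.
τ = (0.00563)(1.198×10⁻⁶)·sin81° = 6.664×10⁻⁹ N·m.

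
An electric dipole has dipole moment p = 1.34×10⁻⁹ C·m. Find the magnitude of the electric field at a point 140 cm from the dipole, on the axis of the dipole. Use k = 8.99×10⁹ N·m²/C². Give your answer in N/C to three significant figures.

On the dipole axis E = 2kp/r³.
E = 2·(8.99×10⁹)(1.34×10⁻⁹) / (1.40)³ = 8.780 N/C.

E ≈ 8.78 N/C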